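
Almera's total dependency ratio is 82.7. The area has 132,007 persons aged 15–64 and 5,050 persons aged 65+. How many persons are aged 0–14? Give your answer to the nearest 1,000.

Total dependency ratio = (youth + elderly) / working-age × 100
82.7 = (Y + 5,050) / 132,007 × 100
⇒ 104,000

Aged 0–14: 104,000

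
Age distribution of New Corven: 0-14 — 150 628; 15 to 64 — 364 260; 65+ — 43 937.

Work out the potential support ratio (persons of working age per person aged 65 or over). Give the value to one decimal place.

Potential support ratio: 8.3

Potential support ratio = 364 260 / 43 937 = 8.3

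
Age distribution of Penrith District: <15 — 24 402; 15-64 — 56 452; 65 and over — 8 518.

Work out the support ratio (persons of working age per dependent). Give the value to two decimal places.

Support ratio: 1.71

Support ratio = 56 452 / (24 402 + 8 518) = 56 452 / 32 920 = 1.71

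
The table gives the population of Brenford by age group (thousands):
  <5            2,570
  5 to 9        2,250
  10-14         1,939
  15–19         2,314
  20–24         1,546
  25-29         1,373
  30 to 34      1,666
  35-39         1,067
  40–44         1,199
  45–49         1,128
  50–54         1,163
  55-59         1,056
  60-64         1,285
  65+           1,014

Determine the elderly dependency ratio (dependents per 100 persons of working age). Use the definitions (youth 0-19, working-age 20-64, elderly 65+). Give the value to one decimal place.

Old-age dependency ratio: 8.8

0–19: 2,570 + 2,250 + 1,939 + 2,314 = 9,073
20–64: 1,546 + 1,373 + 1,666 + 1,067 + 1,199 + 1,128 + 1,163 + 1,056 + 1,285 = 11,483
65+: 1,014
Old-age dependency ratio = 1,014 / 11,483 × 100 = 8.8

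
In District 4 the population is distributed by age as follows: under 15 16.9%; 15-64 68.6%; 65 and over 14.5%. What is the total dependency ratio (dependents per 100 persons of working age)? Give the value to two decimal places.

Total dependency ratio: 45.77

Total dependency ratio = (16.9 + 14.5) / 68.6 × 100 = 31.4 / 68.6 × 100 = 45.77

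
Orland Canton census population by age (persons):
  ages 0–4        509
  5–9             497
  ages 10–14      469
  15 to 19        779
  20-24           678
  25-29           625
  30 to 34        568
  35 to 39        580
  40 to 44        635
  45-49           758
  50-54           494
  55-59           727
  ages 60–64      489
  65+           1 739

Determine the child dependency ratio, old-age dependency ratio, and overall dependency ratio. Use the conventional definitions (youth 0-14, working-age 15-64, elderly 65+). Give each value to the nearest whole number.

0–14: 509 + 497 + 469 = 1 475
15–64: 779 + 678 + 625 + 568 + 580 + 635 + 758 + 494 + 727 + 489 = 6 333
65+: 1 739
Youth dependency ratio = 1 475 / 6 333 × 100 = 23
Old-age dependency ratio = 1 739 / 6 333 × 100 = 27
Total dependency ratio = (1 475 + 1 739) / 6 333 × 100 = 3 214 / 6 333 × 100 = 51

Youth dependency ratio: 23
Old-age dependency ratio: 27
Total dependency ratio: 51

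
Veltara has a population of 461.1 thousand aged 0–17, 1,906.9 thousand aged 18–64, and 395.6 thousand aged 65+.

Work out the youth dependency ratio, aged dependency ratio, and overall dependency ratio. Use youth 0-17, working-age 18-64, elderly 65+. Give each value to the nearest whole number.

Youth dependency ratio = 461.1 / 1,906.9 × 100 = 24
Old-age dependency ratio = 395.6 / 1,906.9 × 100 = 21
Total dependency ratio = (461.1 + 395.6) / 1,906.9 × 100 = 856.7 / 1,906.9 × 100 = 45

Youth dependency ratio: 24
Old-age dependency ratio: 21
Total dependency ratio: 45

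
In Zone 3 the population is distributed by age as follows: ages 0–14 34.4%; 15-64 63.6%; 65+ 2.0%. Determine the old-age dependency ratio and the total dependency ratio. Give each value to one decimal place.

Old-age dependency ratio: 3.1
Total dependency ratio: 57.2

Old-age dependency ratio = 2.0 / 63.6 × 100 = 3.1
Total dependency ratio = (34.4 + 2.0) / 63.6 × 100 = 36.4 / 63.6 × 100 = 57.2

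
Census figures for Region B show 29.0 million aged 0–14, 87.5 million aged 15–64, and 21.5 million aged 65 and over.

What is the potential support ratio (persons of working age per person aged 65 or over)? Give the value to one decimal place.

Potential support ratio = 87.5 / 21.5 = 4.1

Potential support ratio: 4.1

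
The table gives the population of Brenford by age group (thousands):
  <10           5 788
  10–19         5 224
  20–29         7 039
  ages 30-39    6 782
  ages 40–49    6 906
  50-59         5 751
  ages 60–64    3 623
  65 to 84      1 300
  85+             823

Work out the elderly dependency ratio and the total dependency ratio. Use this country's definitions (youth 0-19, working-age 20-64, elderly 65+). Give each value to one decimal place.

0–19: 5 788 + 5 224 = 11 012
20–64: 7 039 + 6 782 + 6 906 + 5 751 + 3 623 = 30 101
65+: 1 300 + 823 = 2 123
Old-age dependency ratio = 2 123 / 30 101 × 100 = 7.1
Total dependency ratio = (11 012 + 2 123) / 30 101 × 100 = 13 135 / 30 101 × 100 = 43.6

Old-age dependency ratio: 7.1
Total dependency ratio: 43.6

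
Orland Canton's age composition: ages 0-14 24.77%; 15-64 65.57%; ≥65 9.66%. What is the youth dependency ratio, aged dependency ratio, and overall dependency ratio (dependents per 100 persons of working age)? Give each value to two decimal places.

Youth dependency ratio: 37.78
Old-age dependency ratio: 14.73
Total dependency ratio: 52.51

Youth dependency ratio = 24.77 / 65.57 × 100 = 37.78
Old-age dependency ratio = 9.66 / 65.57 × 100 = 14.73
Total dependency ratio = (24.77 + 9.66) / 65.57 × 100 = 34.43 / 65.57 × 100 = 52.51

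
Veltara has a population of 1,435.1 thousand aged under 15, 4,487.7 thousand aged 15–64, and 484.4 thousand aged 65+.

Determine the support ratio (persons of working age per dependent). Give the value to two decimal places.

Support ratio: 2.34

Support ratio = 4,487.7 / (1,435.1 + 484.4) = 4,487.7 / 1,919.5 = 2.34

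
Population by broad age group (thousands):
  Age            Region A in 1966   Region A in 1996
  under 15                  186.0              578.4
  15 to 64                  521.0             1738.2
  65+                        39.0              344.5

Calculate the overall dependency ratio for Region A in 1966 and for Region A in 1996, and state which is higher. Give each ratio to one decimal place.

Region A in 1966: (186.0 + 39.0) / 521.0 × 100 = 225.0 / 521.0 × 100 = 43.2
Region A in 1996: (578.4 + 344.5) / 1738.2 × 100 = 922.9 / 1738.2 × 100 = 53.1

Region A in 1966: 43.2
Region A in 1996: 53.1
Higher: Region A in 1996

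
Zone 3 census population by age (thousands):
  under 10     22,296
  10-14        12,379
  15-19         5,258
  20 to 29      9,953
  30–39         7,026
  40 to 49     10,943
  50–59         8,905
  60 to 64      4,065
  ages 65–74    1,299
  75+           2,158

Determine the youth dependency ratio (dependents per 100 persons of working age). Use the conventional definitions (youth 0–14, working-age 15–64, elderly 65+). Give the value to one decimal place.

Youth dependency ratio: 75.1

0–14: 22,296 + 12,379 = 34,675
15–64: 5,258 + 9,953 + 7,026 + 10,943 + 8,905 + 4,065 = 46,150
65+: 1,299 + 2,158 = 3,457
Youth dependency ratio = 34,675 / 46,150 × 100 = 75.1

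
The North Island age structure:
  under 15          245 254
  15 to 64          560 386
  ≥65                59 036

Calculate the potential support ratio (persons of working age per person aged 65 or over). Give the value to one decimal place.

Potential support ratio: 9.5

Potential support ratio = 560 386 / 59 036 = 9.5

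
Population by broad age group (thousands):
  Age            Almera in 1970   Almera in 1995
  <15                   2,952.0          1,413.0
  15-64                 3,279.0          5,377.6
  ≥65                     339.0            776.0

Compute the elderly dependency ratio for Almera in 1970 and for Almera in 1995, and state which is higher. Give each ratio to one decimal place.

Almera in 1970: 339.0 / 3,279.0 × 100 = 10.3
Almera in 1995: 776.0 / 5,377.6 × 100 = 14.4

Almera in 1970: 10.3
Almera in 1995: 14.4
Higher: Almera in 1995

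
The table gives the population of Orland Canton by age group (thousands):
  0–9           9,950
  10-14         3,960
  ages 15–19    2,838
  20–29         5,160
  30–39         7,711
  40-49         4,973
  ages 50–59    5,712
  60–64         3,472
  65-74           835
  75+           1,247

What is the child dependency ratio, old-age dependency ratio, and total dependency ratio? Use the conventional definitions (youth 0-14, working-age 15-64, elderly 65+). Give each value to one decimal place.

0–14: 9,950 + 3,960 = 13,910
15–64: 2,838 + 5,160 + 7,711 + 4,973 + 5,712 + 3,472 = 29,866
65+: 835 + 1,247 = 2,082
Youth dependency ratio = 13,910 / 29,866 × 100 = 46.6
Old-age dependency ratio = 2,082 / 29,866 × 100 = 7.0
Total dependency ratio = (13,910 + 2,082) / 29,866 × 100 = 15,992 / 29,866 × 100 = 53.5

Youth dependency ratio: 46.6
Old-age dependency ratio: 7.0
Total dependency ratio: 53.5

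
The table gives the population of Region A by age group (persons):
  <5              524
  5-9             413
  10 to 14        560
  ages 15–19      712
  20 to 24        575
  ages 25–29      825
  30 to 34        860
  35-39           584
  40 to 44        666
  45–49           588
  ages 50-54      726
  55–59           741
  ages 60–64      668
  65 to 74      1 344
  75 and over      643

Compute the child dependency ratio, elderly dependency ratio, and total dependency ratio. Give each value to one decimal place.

Youth dependency ratio: 21.6
Old-age dependency ratio: 28.6
Total dependency ratio: 50.2

0–14: 524 + 413 + 560 = 1 497
15–64: 712 + 575 + 825 + 860 + 584 + 666 + 588 + 726 + 741 + 668 = 6 945
65+: 1 344 + 643 = 1 987
Youth dependency ratio = 1 497 / 6 945 × 100 = 21.6
Old-age dependency ratio = 1 987 / 6 945 × 100 = 28.6
Total dependency ratio = (1 497 + 1 987) / 6 945 × 100 = 3 484 / 6 945 × 100 = 50.2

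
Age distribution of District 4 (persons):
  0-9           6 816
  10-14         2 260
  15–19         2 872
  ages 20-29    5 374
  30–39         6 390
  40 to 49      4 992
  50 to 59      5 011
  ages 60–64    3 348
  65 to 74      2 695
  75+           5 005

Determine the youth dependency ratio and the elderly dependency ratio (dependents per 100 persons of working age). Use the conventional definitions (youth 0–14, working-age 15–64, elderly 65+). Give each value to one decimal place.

0–14: 6 816 + 2 260 = 9 076
15–64: 2 872 + 5 374 + 6 390 + 4 992 + 5 011 + 3 348 = 27 987
65+: 2 695 + 5 005 = 7 700
Youth dependency ratio = 9 076 / 27 987 × 100 = 32.4
Old-age dependency ratio = 7 700 / 27 987 × 100 = 27.5

Youth dependency ratio: 32.4
Old-age dependency ratio: 27.5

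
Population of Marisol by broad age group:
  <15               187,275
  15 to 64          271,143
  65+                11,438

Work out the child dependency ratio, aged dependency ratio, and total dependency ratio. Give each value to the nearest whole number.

Youth dependency ratio: 69
Old-age dependency ratio: 4
Total dependency ratio: 73

Youth dependency ratio = 187,275 / 271,143 × 100 = 69
Old-age dependency ratio = 11,438 / 271,143 × 100 = 4
Total dependency ratio = (187,275 + 11,438) / 271,143 × 100 = 198,713 / 271,143 × 100 = 73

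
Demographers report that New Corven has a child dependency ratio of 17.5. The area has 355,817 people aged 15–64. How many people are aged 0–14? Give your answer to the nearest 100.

Aged 0–14: 62,300

Youth dependency ratio = youth / working-age × 100
17.5 = Y / 355,817 × 100
⇒ 62,300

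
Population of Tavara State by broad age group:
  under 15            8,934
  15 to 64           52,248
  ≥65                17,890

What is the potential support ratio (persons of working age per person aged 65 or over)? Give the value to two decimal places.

Potential support ratio = 52,248 / 17,890 = 2.92

Potential support ratio: 2.92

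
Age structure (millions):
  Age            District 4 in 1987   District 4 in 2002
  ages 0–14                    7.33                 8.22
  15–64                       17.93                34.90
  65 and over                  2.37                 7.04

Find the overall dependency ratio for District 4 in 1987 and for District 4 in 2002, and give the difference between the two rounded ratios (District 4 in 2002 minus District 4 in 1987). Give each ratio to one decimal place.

District 4 in 1987: 54.1
District 4 in 2002: 43.7
Difference: -10.4

District 4 in 1987: (7.33 + 2.37) / 17.93 × 100 = 9.70 / 17.93 × 100 = 54.1
District 4 in 2002: (8.22 + 7.04) / 34.90 × 100 = 15.26 / 34.90 × 100 = 43.7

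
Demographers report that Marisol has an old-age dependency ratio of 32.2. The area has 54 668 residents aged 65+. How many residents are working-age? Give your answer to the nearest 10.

Old-age dependency ratio = elderly / working-age × 100
32.2 = 54 668 / W × 100
⇒ 169 780

Working-age: 169 780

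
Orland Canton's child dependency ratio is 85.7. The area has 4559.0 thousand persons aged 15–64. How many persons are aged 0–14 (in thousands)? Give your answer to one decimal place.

Youth dependency ratio = youth / working-age × 100
85.7 = Y / 4559.0 × 100
⇒ 3907.1

Aged 0–14: 3907.1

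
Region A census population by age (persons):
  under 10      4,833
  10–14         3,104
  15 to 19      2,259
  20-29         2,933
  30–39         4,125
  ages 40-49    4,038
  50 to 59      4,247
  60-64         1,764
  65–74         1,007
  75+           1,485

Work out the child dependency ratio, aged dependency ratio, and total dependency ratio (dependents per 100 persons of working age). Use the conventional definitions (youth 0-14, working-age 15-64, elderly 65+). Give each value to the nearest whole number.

0–14: 4,833 + 3,104 = 7,937
15–64: 2,259 + 2,933 + 4,125 + 4,038 + 4,247 + 1,764 = 19,366
65+: 1,007 + 1,485 = 2,492
Youth dependency ratio = 7,937 / 19,366 × 100 = 41
Old-age dependency ratio = 2,492 / 19,366 × 100 = 13
Total dependency ratio = (7,937 + 2,492) / 19,366 × 100 = 10,429 / 19,366 × 100 = 54

Youth dependency ratio: 41
Old-age dependency ratio: 13
Total dependency ratio: 54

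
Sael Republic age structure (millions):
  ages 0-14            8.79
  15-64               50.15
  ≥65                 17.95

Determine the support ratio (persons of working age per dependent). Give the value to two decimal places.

Support ratio: 1.88

Support ratio = 50.15 / (8.79 + 17.95) = 50.15 / 26.74 = 1.88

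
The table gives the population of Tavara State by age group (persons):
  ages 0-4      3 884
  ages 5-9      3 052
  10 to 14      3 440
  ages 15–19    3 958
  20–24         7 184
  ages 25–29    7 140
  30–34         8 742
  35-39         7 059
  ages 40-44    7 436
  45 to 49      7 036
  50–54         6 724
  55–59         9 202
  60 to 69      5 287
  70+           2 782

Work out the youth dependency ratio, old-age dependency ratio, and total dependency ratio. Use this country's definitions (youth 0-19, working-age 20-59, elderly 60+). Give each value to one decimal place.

Youth dependency ratio: 23.7
Old-age dependency ratio: 13.3
Total dependency ratio: 37.0

0–19: 3 884 + 3 052 + 3 440 + 3 958 = 14 334
20–59: 7 184 + 7 140 + 8 742 + 7 059 + 7 436 + 7 036 + 6 724 + 9 202 = 60 523
60+: 5 287 + 2 782 = 8 069
Youth dependency ratio = 14 334 / 60 523 × 100 = 23.7
Old-age dependency ratio = 8 069 / 60 523 × 100 = 13.3
Total dependency ratio = (14 334 + 8 069) / 60 523 × 100 = 22 403 / 60 523 × 100 = 37.0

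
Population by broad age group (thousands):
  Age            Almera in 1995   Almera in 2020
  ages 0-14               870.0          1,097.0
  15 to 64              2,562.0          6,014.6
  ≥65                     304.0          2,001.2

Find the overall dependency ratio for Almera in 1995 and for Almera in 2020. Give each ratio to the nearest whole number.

Almera in 1995: 46
Almera in 2020: 52

Almera in 1995: (870.0 + 304.0) / 2,562.0 × 100 = 1,174.0 / 2,562.0 × 100 = 46
Almera in 2020: (1,097.0 + 2,001.2) / 6,014.6 × 100 = 3,098.2 / 6,014.6 × 100 = 52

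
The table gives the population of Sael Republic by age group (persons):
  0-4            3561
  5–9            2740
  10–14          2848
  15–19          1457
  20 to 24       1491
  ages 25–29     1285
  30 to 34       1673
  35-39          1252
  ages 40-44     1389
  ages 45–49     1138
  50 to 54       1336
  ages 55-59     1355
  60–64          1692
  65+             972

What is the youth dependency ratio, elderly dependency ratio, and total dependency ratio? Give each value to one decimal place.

Youth dependency ratio: 65.0
Old-age dependency ratio: 6.9
Total dependency ratio: 71.9

0–14: 3561 + 2740 + 2848 = 9149
15–64: 1457 + 1491 + 1285 + 1673 + 1252 + 1389 + 1138 + 1336 + 1355 + 1692 = 14068
65+: 972
Youth dependency ratio = 9149 / 14068 × 100 = 65.0
Old-age dependency ratio = 972 / 14068 × 100 = 6.9
Total dependency ratio = (9149 + 972) / 14068 × 100 = 10121 / 14068 × 100 = 71.9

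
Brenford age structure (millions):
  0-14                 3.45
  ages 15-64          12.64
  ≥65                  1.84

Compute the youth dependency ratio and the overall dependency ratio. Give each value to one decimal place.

Youth dependency ratio = 3.45 / 12.64 × 100 = 27.3
Total dependency ratio = (3.45 + 1.84) / 12.64 × 100 = 5.29 / 12.64 × 100 = 41.9

Youth dependency ratio: 27.3
Total dependency ratio: 41.9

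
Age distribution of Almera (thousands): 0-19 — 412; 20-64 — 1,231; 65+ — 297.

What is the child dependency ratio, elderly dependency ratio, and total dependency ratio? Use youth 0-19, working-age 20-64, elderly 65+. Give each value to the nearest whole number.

Youth dependency ratio = 412 / 1,231 × 100 = 33
Old-age dependency ratio = 297 / 1,231 × 100 = 24
Total dependency ratio = (412 + 297) / 1,231 × 100 = 709 / 1,231 × 100 = 58

Youth dependency ratio: 33
Old-age dependency ratio: 24
Total dependency ratio: 58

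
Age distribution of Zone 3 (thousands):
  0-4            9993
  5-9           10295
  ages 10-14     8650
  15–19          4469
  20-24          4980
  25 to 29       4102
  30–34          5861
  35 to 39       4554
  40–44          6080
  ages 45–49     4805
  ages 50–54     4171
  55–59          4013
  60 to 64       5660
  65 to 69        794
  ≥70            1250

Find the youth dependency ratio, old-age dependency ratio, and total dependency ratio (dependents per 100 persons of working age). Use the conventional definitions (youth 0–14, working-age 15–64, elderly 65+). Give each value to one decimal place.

0–14: 9993 + 10295 + 8650 = 28938
15–64: 4469 + 4980 + 4102 + 5861 + 4554 + 6080 + 4805 + 4171 + 4013 + 5660 = 48695
65+: 794 + 1250 = 2044
Youth dependency ratio = 28938 / 48695 × 100 = 59.4
Old-age dependency ratio = 2044 / 48695 × 100 = 4.2
Total dependency ratio = (28938 + 2044) / 48695 × 100 = 30982 / 48695 × 100 = 63.6

Youth dependency ratio: 59.4
Old-age dependency ratio: 4.2
Total dependency ratio: 63.6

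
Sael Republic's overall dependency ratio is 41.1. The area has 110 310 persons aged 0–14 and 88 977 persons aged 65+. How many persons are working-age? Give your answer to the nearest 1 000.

Total dependency ratio = (youth + elderly) / working-age × 100
41.1 = (110 310 + 88 977) / W × 100
⇒ 485 000

Working-age: 485 000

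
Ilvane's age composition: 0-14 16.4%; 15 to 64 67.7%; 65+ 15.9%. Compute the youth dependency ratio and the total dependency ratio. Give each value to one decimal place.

Youth dependency ratio = 16.4 / 67.7 × 100 = 24.2
Total dependency ratio = (16.4 + 15.9) / 67.7 × 100 = 32.3 / 67.7 × 100 = 47.7

Youth dependency ratio: 24.2
Total dependency ratio: 47.7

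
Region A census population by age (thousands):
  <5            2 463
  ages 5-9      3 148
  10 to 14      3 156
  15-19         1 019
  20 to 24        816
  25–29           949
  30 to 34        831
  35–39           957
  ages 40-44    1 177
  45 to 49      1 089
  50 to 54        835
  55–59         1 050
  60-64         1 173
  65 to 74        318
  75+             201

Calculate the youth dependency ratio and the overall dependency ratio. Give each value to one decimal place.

Youth dependency ratio: 88.6
Total dependency ratio: 93.8

0–14: 2 463 + 3 148 + 3 156 = 8 767
15–64: 1 019 + 816 + 949 + 831 + 957 + 1 177 + 1 089 + 835 + 1 050 + 1 173 = 9 896
65+: 318 + 201 = 519
Youth dependency ratio = 8 767 / 9 896 × 100 = 88.6
Total dependency ratio = (8 767 + 519) / 9 896 × 100 = 9 286 / 9 896 × 100 = 93.8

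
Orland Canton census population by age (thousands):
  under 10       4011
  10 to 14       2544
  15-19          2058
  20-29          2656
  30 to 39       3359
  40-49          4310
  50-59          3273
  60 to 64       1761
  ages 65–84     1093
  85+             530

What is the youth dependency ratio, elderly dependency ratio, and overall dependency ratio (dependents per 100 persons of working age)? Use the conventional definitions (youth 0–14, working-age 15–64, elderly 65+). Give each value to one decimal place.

0–14: 4011 + 2544 = 6555
15–64: 2058 + 2656 + 3359 + 4310 + 3273 + 1761 = 17417
65+: 1093 + 530 = 1623
Youth dependency ratio = 6555 / 17417 × 100 = 37.6
Old-age dependency ratio = 1623 / 17417 × 100 = 9.3
Total dependency ratio = (6555 + 1623) / 17417 × 100 = 8178 / 17417 × 100 = 47.0

Youth dependency ratio: 37.6
Old-age dependency ratio: 9.3
Total dependency ratio: 47.0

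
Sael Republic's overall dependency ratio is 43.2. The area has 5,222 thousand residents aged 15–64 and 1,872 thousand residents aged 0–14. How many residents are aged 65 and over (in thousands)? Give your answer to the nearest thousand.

Aged 65 and over: 384

Total dependency ratio = (youth + elderly) / working-age × 100
43.2 = (1,872 + E) / 5,222 × 100
⇒ 384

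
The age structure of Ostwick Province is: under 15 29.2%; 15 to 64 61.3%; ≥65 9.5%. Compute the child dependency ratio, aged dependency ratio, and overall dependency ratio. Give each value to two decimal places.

Youth dependency ratio: 47.63
Old-age dependency ratio: 15.50
Total dependency ratio: 63.13

Youth dependency ratio = 29.2 / 61.3 × 100 = 47.63
Old-age dependency ratio = 9.5 / 61.3 × 100 = 15.50
Total dependency ratio = (29.2 + 9.5) / 61.3 × 100 = 38.7 / 61.3 × 100 = 63.13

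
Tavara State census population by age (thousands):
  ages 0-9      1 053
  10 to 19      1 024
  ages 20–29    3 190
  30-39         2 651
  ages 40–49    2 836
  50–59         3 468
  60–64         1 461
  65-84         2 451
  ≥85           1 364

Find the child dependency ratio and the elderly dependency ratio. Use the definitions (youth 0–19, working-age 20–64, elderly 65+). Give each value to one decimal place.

Youth dependency ratio: 15.3
Old-age dependency ratio: 28.0

0–19: 1 053 + 1 024 = 2 077
20–64: 3 190 + 2 651 + 2 836 + 3 468 + 1 461 = 13 606
65+: 2 451 + 1 364 = 3 815
Youth dependency ratio = 2 077 / 13 606 × 100 = 15.3
Old-age dependency ratio = 3 815 / 13 606 × 100 = 28.0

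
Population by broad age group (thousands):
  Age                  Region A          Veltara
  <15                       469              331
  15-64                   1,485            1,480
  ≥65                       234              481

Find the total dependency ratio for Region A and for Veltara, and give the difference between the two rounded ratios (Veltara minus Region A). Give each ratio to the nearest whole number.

Region A: (469 + 234) / 1,485 × 100 = 703 / 1,485 × 100 = 47
Veltara: (331 + 481) / 1,480 × 100 = 812 / 1,480 × 100 = 55

Region A: 47
Veltara: 55
Difference: +8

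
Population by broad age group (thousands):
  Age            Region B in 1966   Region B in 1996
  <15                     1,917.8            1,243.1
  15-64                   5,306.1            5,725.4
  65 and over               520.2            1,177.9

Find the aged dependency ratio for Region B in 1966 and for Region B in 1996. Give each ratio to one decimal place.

Region B in 1966: 9.8
Region B in 1996: 20.6

Region B in 1966: 520.2 / 5,306.1 × 100 = 9.8
Region B in 1996: 1,177.9 / 5,725.4 × 100 = 20.6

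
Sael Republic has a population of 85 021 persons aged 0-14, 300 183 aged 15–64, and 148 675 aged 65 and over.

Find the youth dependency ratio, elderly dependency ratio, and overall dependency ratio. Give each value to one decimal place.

Youth dependency ratio: 28.3
Old-age dependency ratio: 49.5
Total dependency ratio: 77.9

Youth dependency ratio = 85 021 / 300 183 × 100 = 28.3
Old-age dependency ratio = 148 675 / 300 183 × 100 = 49.5
Total dependency ratio = (85 021 + 148 675) / 300 183 × 100 = 233 696 / 300 183 × 100 = 77.9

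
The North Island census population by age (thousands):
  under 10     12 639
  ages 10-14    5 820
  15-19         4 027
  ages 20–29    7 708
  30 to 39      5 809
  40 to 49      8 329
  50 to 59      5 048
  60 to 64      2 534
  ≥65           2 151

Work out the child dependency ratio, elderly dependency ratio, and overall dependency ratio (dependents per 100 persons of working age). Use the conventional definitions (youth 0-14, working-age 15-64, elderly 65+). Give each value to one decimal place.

0–14: 12 639 + 5 820 = 18 459
15–64: 4 027 + 7 708 + 5 809 + 8 329 + 5 048 + 2 534 = 33 455
65+: 2 151
Youth dependency ratio = 18 459 / 33 455 × 100 = 55.2
Old-age dependency ratio = 2 151 / 33 455 × 100 = 6.4
Total dependency ratio = (18 459 + 2 151) / 33 455 × 100 = 20 610 / 33 455 × 100 = 61.6

Youth dependency ratio: 55.2
Old-age dependency ratio: 6.4
Total dependency ratio: 61.6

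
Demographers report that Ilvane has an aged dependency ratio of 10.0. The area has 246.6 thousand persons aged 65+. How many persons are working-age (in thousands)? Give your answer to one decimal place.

Working-age: 2 466.0

Old-age dependency ratio = elderly / working-age × 100
10.0 = 246.6 / W × 100
⇒ 2 466.0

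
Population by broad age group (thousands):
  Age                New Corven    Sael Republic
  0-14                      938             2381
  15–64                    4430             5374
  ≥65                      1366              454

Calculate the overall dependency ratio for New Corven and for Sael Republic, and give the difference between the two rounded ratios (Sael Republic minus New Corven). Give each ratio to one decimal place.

New Corven: (938 + 1366) / 4430 × 100 = 2304 / 4430 × 100 = 52.0
Sael Republic: (2381 + 454) / 5374 × 100 = 2835 / 5374 × 100 = 52.8

New Corven: 52.0
Sael Republic: 52.8
Difference: +0.8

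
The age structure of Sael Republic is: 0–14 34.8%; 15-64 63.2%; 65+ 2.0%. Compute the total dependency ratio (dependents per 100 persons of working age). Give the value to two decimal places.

Total dependency ratio = (34.8 + 2.0) / 63.2 × 100 = 36.8 / 63.2 × 100 = 58.23

Total dependency ratio: 58.23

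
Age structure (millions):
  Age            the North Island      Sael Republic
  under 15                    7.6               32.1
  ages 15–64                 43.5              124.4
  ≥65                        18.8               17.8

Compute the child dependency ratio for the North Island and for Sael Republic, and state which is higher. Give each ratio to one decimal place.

the North Island: 7.6 / 43.5 × 100 = 17.5
Sael Republic: 32.1 / 124.4 × 100 = 25.8

the North Island: 17.5
Sael Republic: 25.8
Higher: Sael Republic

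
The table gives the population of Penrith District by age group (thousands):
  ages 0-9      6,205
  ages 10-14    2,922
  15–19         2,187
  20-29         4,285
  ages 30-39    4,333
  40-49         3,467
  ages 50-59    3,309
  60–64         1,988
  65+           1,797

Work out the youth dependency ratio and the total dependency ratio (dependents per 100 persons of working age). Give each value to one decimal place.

0–14: 6,205 + 2,922 = 9,127
15–64: 2,187 + 4,285 + 4,333 + 3,467 + 3,309 + 1,988 = 19,569
65+: 1,797
Youth dependency ratio = 9,127 / 19,569 × 100 = 46.6
Total dependency ratio = (9,127 + 1,797) / 19,569 × 100 = 10,924 / 19,569 × 100 = 55.8

Youth dependency ratio: 46.6
Total dependency ratio: 55.8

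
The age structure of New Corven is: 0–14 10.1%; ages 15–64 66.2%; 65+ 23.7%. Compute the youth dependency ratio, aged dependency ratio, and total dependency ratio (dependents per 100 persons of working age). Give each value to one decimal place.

Youth dependency ratio: 15.3
Old-age dependency ratio: 35.8
Total dependency ratio: 51.1

Youth dependency ratio = 10.1 / 66.2 × 100 = 15.3
Old-age dependency ratio = 23.7 / 66.2 × 100 = 35.8
Total dependency ratio = (10.1 + 23.7) / 66.2 × 100 = 33.8 / 66.2 × 100 = 51.1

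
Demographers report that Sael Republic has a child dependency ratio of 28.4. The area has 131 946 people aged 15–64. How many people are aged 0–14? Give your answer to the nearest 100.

Youth dependency ratio = youth / working-age × 100
28.4 = Y / 131 946 × 100
⇒ 37 500

Aged 0–14: 37 500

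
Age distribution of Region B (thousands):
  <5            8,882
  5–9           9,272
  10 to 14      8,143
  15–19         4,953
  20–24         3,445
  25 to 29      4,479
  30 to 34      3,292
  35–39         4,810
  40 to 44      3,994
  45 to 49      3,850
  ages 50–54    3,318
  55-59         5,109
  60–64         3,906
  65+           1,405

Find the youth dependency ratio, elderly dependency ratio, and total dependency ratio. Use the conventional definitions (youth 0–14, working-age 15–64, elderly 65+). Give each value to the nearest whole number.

Youth dependency ratio: 64
Old-age dependency ratio: 3
Total dependency ratio: 67

0–14: 8,882 + 9,272 + 8,143 = 26,297
15–64: 4,953 + 3,445 + 4,479 + 3,292 + 4,810 + 3,994 + 3,850 + 3,318 + 5,109 + 3,906 = 41,156
65+: 1,405
Youth dependency ratio = 26,297 / 41,156 × 100 = 64
Old-age dependency ratio = 1,405 / 41,156 × 100 = 3
Total dependency ratio = (26,297 + 1,405) / 41,156 × 100 = 27,702 / 41,156 × 100 = 67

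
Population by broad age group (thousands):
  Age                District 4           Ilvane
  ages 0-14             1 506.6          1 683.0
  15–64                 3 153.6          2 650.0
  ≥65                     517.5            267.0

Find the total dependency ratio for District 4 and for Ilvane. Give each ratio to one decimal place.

District 4: (1 506.6 + 517.5) / 3 153.6 × 100 = 2 024.1 / 3 153.6 × 100 = 64.2
Ilvane: (1 683.0 + 267.0) / 2 650.0 × 100 = 1 950.0 / 2 650.0 × 100 = 73.6

District 4: 64.2
Ilvane: 73.6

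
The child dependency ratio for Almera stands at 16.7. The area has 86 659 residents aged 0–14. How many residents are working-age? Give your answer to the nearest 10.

Youth dependency ratio = youth / working-age × 100
16.7 = 86 659 / W × 100
⇒ 518 920

Working-age: 518 920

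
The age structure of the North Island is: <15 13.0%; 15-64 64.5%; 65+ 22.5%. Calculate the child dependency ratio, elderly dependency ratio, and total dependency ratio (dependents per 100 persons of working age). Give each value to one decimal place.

Youth dependency ratio = 13.0 / 64.5 × 100 = 20.2
Old-age dependency ratio = 22.5 / 64.5 × 100 = 34.9
Total dependency ratio = (13.0 + 22.5) / 64.5 × 100 = 35.5 / 64.5 × 100 = 55.0

Youth dependency ratio: 20.2
Old-age dependency ratio: 34.9
Total dependency ratio: 55.0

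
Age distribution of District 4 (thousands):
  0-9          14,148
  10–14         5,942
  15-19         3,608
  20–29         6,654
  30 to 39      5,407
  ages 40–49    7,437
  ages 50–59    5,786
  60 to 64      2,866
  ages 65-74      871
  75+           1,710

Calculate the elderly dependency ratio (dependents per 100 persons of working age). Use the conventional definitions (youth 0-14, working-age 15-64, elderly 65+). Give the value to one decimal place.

0–14: 14,148 + 5,942 = 20,090
15–64: 3,608 + 6,654 + 5,407 + 7,437 + 5,786 + 2,866 = 31,758
65+: 871 + 1,710 = 2,581
Old-age dependency ratio = 2,581 / 31,758 × 100 = 8.1

Old-age dependency ratio: 8.1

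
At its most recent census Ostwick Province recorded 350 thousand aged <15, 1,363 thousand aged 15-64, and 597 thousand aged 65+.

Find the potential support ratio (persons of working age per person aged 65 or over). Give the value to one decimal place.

Potential support ratio = 1,363 / 597 = 2.3

Potential support ratio: 2.3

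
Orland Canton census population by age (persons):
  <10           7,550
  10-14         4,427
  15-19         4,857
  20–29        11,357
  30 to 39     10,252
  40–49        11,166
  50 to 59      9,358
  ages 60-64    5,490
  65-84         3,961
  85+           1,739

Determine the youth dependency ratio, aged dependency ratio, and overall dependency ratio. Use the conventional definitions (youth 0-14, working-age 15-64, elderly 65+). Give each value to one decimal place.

Youth dependency ratio: 22.8
Old-age dependency ratio: 10.9
Total dependency ratio: 33.7

0–14: 7,550 + 4,427 = 11,977
15–64: 4,857 + 11,357 + 10,252 + 11,166 + 9,358 + 5,490 = 52,480
65+: 3,961 + 1,739 = 5,700
Youth dependency ratio = 11,977 / 52,480 × 100 = 22.8
Old-age dependency ratio = 5,700 / 52,480 × 100 = 10.9
Total dependency ratio = (11,977 + 5,700) / 52,480 × 100 = 17,677 / 52,480 × 100 = 33.7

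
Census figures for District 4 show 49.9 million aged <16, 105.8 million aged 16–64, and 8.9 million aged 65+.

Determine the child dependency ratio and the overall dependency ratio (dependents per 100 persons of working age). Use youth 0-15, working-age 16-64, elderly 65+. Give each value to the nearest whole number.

Youth dependency ratio = 49.9 / 105.8 × 100 = 47
Total dependency ratio = (49.9 + 8.9) / 105.8 × 100 = 58.8 / 105.8 × 100 = 56

Youth dependency ratio: 47
Total dependency ratio: 56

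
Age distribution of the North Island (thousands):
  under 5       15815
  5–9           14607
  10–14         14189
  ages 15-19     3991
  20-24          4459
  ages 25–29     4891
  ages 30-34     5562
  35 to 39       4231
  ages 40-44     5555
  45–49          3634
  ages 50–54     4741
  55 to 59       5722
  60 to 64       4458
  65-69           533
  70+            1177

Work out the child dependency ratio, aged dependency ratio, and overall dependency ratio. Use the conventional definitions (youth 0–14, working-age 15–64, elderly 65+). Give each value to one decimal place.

Youth dependency ratio: 94.4
Old-age dependency ratio: 3.6
Total dependency ratio: 98.0

0–14: 15815 + 14607 + 14189 = 44611
15–64: 3991 + 4459 + 4891 + 5562 + 4231 + 5555 + 3634 + 4741 + 5722 + 4458 = 47244
65+: 533 + 1177 = 1710
Youth dependency ratio = 44611 / 47244 × 100 = 94.4
Old-age dependency ratio = 1710 / 47244 × 100 = 3.6
Total dependency ratio = (44611 + 1710) / 47244 × 100 = 46321 / 47244 × 100 = 98.0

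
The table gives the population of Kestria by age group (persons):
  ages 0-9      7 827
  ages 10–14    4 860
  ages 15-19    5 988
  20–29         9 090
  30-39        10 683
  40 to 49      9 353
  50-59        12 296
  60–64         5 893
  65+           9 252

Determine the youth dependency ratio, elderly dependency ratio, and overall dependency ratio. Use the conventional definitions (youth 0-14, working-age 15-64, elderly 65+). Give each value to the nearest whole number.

0–14: 7 827 + 4 860 = 12 687
15–64: 5 988 + 9 090 + 10 683 + 9 353 + 12 296 + 5 893 = 53 303
65+: 9 252
Youth dependency ratio = 12 687 / 53 303 × 100 = 24
Old-age dependency ratio = 9 252 / 53 303 × 100 = 17
Total dependency ratio = (12 687 + 9 252) / 53 303 × 100 = 21 939 / 53 303 × 100 = 41

Youth dependency ratio: 24
Old-age dependency ratio: 17
Total dependency ratio: 41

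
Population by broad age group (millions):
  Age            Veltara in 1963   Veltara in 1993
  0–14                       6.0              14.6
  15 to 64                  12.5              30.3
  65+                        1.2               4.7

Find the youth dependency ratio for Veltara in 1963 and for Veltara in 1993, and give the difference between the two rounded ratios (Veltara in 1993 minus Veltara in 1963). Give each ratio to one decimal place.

Veltara in 1963: 6.0 / 12.5 × 100 = 48.0
Veltara in 1993: 14.6 / 30.3 × 100 = 48.2

Veltara in 1963: 48.0
Veltara in 1993: 48.2
Difference: +0.2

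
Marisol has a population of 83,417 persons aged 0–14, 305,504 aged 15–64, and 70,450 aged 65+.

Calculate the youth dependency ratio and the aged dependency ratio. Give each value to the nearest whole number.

Youth dependency ratio = 83,417 / 305,504 × 100 = 27
Old-age dependency ratio = 70,450 / 305,504 × 100 = 23

Youth dependency ratio: 27
Old-age dependency ratio: 23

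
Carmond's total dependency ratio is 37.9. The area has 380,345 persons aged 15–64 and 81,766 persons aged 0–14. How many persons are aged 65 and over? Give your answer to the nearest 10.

Aged 65 and over: 62,380

Total dependency ratio = (youth + elderly) / working-age × 100
37.9 = (81,766 + E) / 380,345 × 100
⇒ 62,380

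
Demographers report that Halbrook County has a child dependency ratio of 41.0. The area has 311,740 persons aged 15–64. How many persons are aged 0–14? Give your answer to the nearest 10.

Aged 0–14: 127,810

Youth dependency ratio = youth / working-age × 100
41.0 = Y / 311,740 × 100
⇒ 127,810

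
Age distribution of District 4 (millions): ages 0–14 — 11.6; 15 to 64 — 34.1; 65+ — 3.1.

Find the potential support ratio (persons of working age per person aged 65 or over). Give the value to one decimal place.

Potential support ratio = 34.1 / 3.1 = 11.0

Potential support ratio: 11.0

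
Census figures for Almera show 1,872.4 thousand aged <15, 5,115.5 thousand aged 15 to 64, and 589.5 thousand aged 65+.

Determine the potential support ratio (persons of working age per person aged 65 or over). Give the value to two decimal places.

Potential support ratio: 8.68

Potential support ratio = 5,115.5 / 589.5 = 8.68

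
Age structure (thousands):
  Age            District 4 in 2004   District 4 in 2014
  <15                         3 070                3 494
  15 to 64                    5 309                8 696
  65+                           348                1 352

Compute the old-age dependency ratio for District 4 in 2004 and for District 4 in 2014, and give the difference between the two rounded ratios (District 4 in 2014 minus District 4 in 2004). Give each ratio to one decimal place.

District 4 in 2004: 348 / 5 309 × 100 = 6.6
District 4 in 2014: 1 352 / 8 696 × 100 = 15.5

District 4 in 2004: 6.6
District 4 in 2014: 15.5
Difference: +8.9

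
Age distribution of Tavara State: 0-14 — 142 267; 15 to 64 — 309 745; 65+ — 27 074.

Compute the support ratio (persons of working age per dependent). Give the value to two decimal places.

Support ratio = 309 745 / (142 267 + 27 074) = 309 745 / 169 341 = 1.83

Support ratio: 1.83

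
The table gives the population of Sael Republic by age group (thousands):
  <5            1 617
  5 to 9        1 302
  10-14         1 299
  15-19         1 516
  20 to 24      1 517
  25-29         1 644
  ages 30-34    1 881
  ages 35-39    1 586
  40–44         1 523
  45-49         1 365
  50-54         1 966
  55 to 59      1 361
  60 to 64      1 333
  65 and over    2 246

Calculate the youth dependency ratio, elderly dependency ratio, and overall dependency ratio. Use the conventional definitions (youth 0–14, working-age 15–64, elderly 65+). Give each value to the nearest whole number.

Youth dependency ratio: 27
Old-age dependency ratio: 14
Total dependency ratio: 41

0–14: 1 617 + 1 302 + 1 299 = 4 218
15–64: 1 516 + 1 517 + 1 644 + 1 881 + 1 586 + 1 523 + 1 365 + 1 966 + 1 361 + 1 333 = 15 692
65+: 2 246
Youth dependency ratio = 4 218 / 15 692 × 100 = 27
Old-age dependency ratio = 2 246 / 15 692 × 100 = 14
Total dependency ratio = (4 218 + 2 246) / 15 692 × 100 = 6 464 / 15 692 × 100 = 41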